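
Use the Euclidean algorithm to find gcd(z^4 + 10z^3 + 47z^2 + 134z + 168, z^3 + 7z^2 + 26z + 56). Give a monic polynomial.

Apply the Euclidean algorithm:
  z^4 + 10z^3 + 47z^2 + 134z + 168 = (z + 3)(z^3 + 7z^2 + 26z + 56) + (0)
The last nonzero remainder z^3 + 7z^2 + 26z + 56 is already monic.

z^3 + 7z^2 + 26z + 56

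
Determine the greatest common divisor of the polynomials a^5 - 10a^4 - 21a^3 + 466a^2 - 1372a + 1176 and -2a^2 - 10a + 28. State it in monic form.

a^2 + 5a - 14

By polynomial division,
  a^5 - 10a^4 - 21a^3 + 466a^2 - 1372a + 1176 = (-(1/2)a^3 + (15/2)a^2 - 34a + 42)(-2a^2 - 10a + 28) + (0)
Last nonzero remainder: -2a^2 - 10a + 28. Dividing through by -2 gives the monic gcd a^2 + 5a - 14.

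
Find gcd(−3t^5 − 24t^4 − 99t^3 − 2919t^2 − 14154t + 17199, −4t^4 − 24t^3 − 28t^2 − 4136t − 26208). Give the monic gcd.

By polynomial division,
  −3t^5 − 24t^4 − 99t^3 − 2919t^2 − 14154t + 17199 = ((3/4)t + 3/2)(−4t^4 − 24t^3 − 28t^2 − 4136t − 26208) + (−42t^3 + 225t^2 + 11706t + 56511)
  −4t^4 − 24t^3 − 28t^2 − 4136t − 26208 = ((2/21)t + 53/49)(−42t^3 + 225t^2 + 11706t + 56511) + (−(67925/49)t^2 − (1086800/49)t − 611325/7)
  −42t^3 + 225t^2 + 11706t + 56511 = ((2058/67925)t − 3381/5225)(−(67925/49)t^2 − (1086800/49)t − 611325/7) + (0)
Last nonzero remainder: −(67925/49)t^2 − (1086800/49)t − 611325/7. Dividing through by −67925/49 gives the monic gcd t^2 + 16t + 63.

t^2 + 16t + 63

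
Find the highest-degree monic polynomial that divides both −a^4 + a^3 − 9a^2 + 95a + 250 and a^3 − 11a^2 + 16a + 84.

a + 2

By polynomial division,
  −a^4 + a^3 − 9a^2 + 95a + 250 = (−a − 10)(a^3 − 11a^2 + 16a + 84) + (−103a^2 + 339a + 1090)
  a^3 − 11a^2 + 16a + 84 = (−(1/103)a + 794/10609)(−103a^2 + 339a + 1090) + ((12848/10609)a + 25696/10609)
  −103a^2 + 339a + 1090 = (−(1092727/12848)a + 5781905/12848)((12848/10609)a + 25696/10609) + (0)
Last nonzero remainder: (12848/10609)a + 25696/10609. Dividing through by 12848/10609 gives the monic gcd a + 2.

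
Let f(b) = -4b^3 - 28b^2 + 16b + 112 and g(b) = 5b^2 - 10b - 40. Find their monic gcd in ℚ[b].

Repeated division with remainder:
  -4b^3 - 28b^2 + 16b + 112 = (-(4/5)b - 36/5)(5b^2 - 10b - 40) + (-88b - 176)
  5b^2 - 10b - 40 = (-(5/88)b + 5/22)(-88b - 176) + (0)
Last nonzero remainder: -88b - 176. Dividing through by -88 gives the monic gcd b + 2.

b + 2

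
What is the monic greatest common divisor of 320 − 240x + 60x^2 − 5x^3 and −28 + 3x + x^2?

−4 + x

Euclidean algorithm in ℚ[x]:
  −5x^3 + 60x^2 − 240x + 320 = (−5x + 75)(x^2 + 3x − 28) + (−605x + 2420)
  x^2 + 3x − 28 = (−(1/605)x − 7/605)(−605x + 2420) + (0)
Last nonzero remainder: −605x + 2420. Dividing through by −605 gives the monic gcd x − 4.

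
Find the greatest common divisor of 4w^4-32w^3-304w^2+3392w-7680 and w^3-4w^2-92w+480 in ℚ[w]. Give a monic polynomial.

Apply the Euclidean algorithm:
  4w^4-32w^3-304w^2+3392w-7680 = (4w-16)(w^3-4w^2-92w+480) + (0)
The last nonzero remainder w^3-4w^2-92w+480 is already monic.

w^3-4w^2-92w+480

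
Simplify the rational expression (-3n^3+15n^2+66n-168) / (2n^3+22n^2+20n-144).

Apply the Euclidean algorithm:
  -3n^3+15n^2+66n-168 = (-3/2)(2n^3+22n^2+20n-144) + (48n^2+96n-384)
  2n^3+22n^2+20n-144 = ((1/24)n+3/8)(48n^2+96n-384) + (0)
Last nonzero remainder: 48n^2+96n-384. Dividing through by 48 gives the monic gcd n^2+2n-8.
Cancel n^2+2n-8 from numerator and denominator to get the reduced form.

(-3n+21)/(2n+18)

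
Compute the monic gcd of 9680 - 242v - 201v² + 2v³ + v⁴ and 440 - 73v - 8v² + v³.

Repeated division with remainder:
  v⁴ + 2v³ - 201v² - 242v + 9680 = (v + 10)(v³ - 8v² - 73v + 440) + (-48v² + 48v + 5280)
  v³ - 8v² - 73v + 440 = (-(1/48)v + 7/48)(-48v² + 48v + 5280) + (30v - 330)
  -48v² + 48v + 5280 = (-(8/5)v - 16)(30v - 330) + (0)
Last nonzero remainder: 30v - 330. Dividing through by 30 gives the monic gcd v - 11.

-11 + v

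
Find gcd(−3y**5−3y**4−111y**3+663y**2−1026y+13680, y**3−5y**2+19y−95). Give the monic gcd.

By polynomial division,
  −3y**5−3y**4−111y**3+663y**2−1026y+13680 = (−3y**2−18y−144)(y**3−5y**2+19y−95) + (0)
The last nonzero remainder y**3−5y**2+19y−95 is already monic.

y**3−5y**2+19y−95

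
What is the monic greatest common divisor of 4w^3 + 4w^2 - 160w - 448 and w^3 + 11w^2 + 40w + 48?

Repeated division with remainder:
  4w^3 + 4w^2 - 160w - 448 = (4)(w^3 + 11w^2 + 40w + 48) + (-40w^2 - 320w - 640)
  w^3 + 11w^2 + 40w + 48 = (-(1/40)w - 3/40)(-40w^2 - 320w - 640) + (0)
Last nonzero remainder: -40w^2 - 320w - 640. Dividing through by -40 gives the monic gcd w^2 + 8w + 16.

w^2 + 8w + 16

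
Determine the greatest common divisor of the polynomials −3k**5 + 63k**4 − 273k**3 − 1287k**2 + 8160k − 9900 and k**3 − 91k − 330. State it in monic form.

k**2 − 6k − 55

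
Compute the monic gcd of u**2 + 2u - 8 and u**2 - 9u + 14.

Repeated division with remainder:
  u**2 + 2u - 8 = (u**2 - 9u + 14) + (11u - 22)
  u**2 - 9u + 14 = ((1/11)u - 7/11)(11u - 22) + (0)
Last nonzero remainder: 11u - 22. Dividing through by 11 gives the monic gcd u - 2.

u - 2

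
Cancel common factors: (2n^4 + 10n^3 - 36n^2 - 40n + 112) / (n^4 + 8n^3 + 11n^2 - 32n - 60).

Repeated division with remainder:
  2n^4 + 10n^3 - 36n^2 - 40n + 112 = (2)(n^4 + 8n^3 + 11n^2 - 32n - 60) + (-6n^3 - 58n^2 + 24n + 232)
  n^4 + 8n^3 + 11n^2 - 32n - 60 = (-(1/6)n + 5/18)(-6n^3 - 58n^2 + 24n + 232) + ((280/9)n^2 - 1120/9)
  -6n^3 - 58n^2 + 24n + 232 = (-(27/140)n - 261/140)((280/9)n^2 - 1120/9) + (0)
Last nonzero remainder: (280/9)n^2 - 1120/9. Dividing through by 280/9 gives the monic gcd n^2 - 4.
Cancel n^2 - 4 from numerator and denominator to get the reduced form.

(2n^2 + 10n - 28)/(n^2 + 8n + 15)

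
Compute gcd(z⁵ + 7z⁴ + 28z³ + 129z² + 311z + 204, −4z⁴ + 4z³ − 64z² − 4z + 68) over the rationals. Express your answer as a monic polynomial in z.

By polynomial division,
  z⁵ + 7z⁴ + 28z³ + 129z² + 311z + 204 = (−(1/4)z − 2)(−4z⁴ + 4z³ − 64z² − 4z + 68) + (20z³ + 320z + 340)
  −4z⁴ + 4z³ − 64z² − 4z + 68 = (−(1/5)z + 1/5)(20z³ + 320z + 340) + (0)
Last nonzero remainder: 20z³ + 320z + 340. Dividing through by 20 gives the monic gcd z³ + 16z + 17.

z³ + 16z + 17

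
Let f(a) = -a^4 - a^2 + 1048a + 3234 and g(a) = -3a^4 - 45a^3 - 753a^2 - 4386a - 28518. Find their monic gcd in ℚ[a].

Apply the Euclidean algorithm:
  -a^4 - a^2 + 1048a + 3234 = (1/3)(-3a^4 - 45a^3 - 753a^2 - 4386a - 28518) + (15a^3 + 250a^2 + 2510a + 12740)
  -3a^4 - 45a^3 - 753a^2 - 4386a - 28518 = (-(1/5)a + 1/3)(15a^3 + 250a^2 + 2510a + 12740) + (-(1003/3)a^2 - (8024/3)a - 98294/3)
  15a^3 + 250a^2 + 2510a + 12740 = (-(45/1003)a - 390/1003)(-(1003/3)a^2 - (8024/3)a - 98294/3) + (0)
Last nonzero remainder: -(1003/3)a^2 - (8024/3)a - 98294/3. Dividing through by -1003/3 gives the monic gcd a^2 + 8a + 98.

a^2 + 8a + 98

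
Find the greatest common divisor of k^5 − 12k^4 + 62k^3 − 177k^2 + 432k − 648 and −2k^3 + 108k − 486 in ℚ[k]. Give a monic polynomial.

k^2 − 9k + 27

By polynomial division,
  k^5 − 12k^4 + 62k^3 − 177k^2 + 432k − 648 = (−(1/2)k^2 + 6k − 58)(−2k^3 + 108k − 486) + (−1068k^2 + 9612k − 28836)
  −2k^3 + 108k − 486 = ((1/534)k + 3/178)(−1068k^2 + 9612k − 28836) + (0)
Last nonzero remainder: −1068k^2 + 9612k − 28836. Dividing through by −1068 gives the monic gcd k^2 − 9k + 27.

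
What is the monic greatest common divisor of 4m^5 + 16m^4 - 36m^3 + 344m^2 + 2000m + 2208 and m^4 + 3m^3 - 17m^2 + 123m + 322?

Apply the Euclidean algorithm:
  4m^5 + 16m^4 - 36m^3 + 344m^2 + 2000m + 2208 = (4m + 4)(m^4 + 3m^3 - 17m^2 + 123m + 322) + (20m^3 - 80m^2 + 220m + 920)
  m^4 + 3m^3 - 17m^2 + 123m + 322 = ((1/20)m + 7/20)(20m^3 - 80m^2 + 220m + 920) + (0)
Last nonzero remainder: 20m^3 - 80m^2 + 220m + 920. Dividing through by 20 gives the monic gcd m^3 - 4m^2 + 11m + 46.

m^3 - 4m^2 + 11m + 46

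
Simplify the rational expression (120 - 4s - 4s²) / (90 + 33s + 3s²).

(20 - 4s)/(15 + 3s)

Repeated division with remainder:
  -4s² - 4s + 120 = (-4/3)(3s² + 33s + 90) + (40s + 240)
  3s² + 33s + 90 = ((3/40)s + 3/8)(40s + 240) + (0)
Last nonzero remainder: 40s + 240. Dividing through by 40 gives the monic gcd s + 6.
Cancel s + 6 from numerator and denominator to get the reduced form.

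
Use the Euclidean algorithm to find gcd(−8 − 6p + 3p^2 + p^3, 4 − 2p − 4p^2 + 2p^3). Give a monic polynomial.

−2 − p + p^2

Apply the Euclidean algorithm:
  p^3 + 3p^2 − 6p − 8 = (1/2)(2p^3 − 4p^2 − 2p + 4) + (5p^2 − 5p − 10)
  2p^3 − 4p^2 − 2p + 4 = ((2/5)p − 2/5)(5p^2 − 5p − 10) + (0)
Last nonzero remainder: 5p^2 − 5p − 10. Dividing through by 5 gives the monic gcd p^2 − p − 2.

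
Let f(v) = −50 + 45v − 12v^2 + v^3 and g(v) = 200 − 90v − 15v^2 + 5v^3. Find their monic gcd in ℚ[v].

Repeated division with remainder:
  v^3 − 12v^2 + 45v − 50 = (1/5)(5v^3 − 15v^2 − 90v + 200) + (−9v^2 + 63v − 90)
  5v^3 − 15v^2 − 90v + 200 = (−(5/9)v − 20/9)(−9v^2 + 63v − 90) + (0)
Last nonzero remainder: −9v^2 + 63v − 90. Dividing through by −9 gives the monic gcd v^2 − 7v + 10.

10 − 7v + v^2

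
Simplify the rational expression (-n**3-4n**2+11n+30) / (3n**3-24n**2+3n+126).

(-n-5)/(3n-21)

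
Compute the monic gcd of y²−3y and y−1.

1

Repeated division with remainder:
  y²−3y = (y−2)(y−1) + (−2)
  y−1 = (−(1/2)y+1/2)(−2) + (0)
The last nonzero remainder is the constant −2, so the polynomials are coprime and gcd = 1.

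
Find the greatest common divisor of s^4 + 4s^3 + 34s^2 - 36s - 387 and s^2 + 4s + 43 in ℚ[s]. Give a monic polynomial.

Euclidean algorithm in ℚ[s]:
  s^4 + 4s^3 + 34s^2 - 36s - 387 = (s^2 - 9)(s^2 + 4s + 43) + (0)
The last nonzero remainder s^2 + 4s + 43 is already monic.

s^2 + 4s + 43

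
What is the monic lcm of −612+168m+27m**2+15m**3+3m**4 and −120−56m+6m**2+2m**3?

2040+52m−462m**2−21m**3−16m**4+2m**5+m**6

Repeated division with remainder:
  3m**4+15m**3+27m**2+168m−612 = ((3/2)m+3)(2m**3+6m**2−56m−120) + (93m**2+516m−252)
  2m**3+6m**2−56m−120 = ((2/93)m−158/2883)(93m**2+516m−252) + (−(21432/961)m−128592/961)
  93m**2+516m−252 = (−(29791/7144)m+6727/3572)(−(21432/961)m−128592/961) + (0)
Last nonzero remainder: −(21432/961)m−128592/961. Dividing through by −21432/961 gives the monic gcd m+6.
Then lcm(f, g) = f·g / gcd(f, g); expanding and making the result monic gives the answer.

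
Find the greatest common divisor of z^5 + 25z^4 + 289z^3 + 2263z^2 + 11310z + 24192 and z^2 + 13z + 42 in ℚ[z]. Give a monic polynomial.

z^2 + 13z + 42

Apply the Euclidean algorithm:
  z^5 + 25z^4 + 289z^3 + 2263z^2 + 11310z + 24192 = (z^3 + 12z^2 + 91z + 576)(z^2 + 13z + 42) + (0)
The last nonzero remainder z^2 + 13z + 42 is already monic.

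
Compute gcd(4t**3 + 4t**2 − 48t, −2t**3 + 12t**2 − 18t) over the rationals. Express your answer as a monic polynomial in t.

t**2 − 3t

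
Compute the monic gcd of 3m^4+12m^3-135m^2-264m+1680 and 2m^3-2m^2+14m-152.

m-4

By polynomial division,
  3m^4+12m^3-135m^2-264m+1680 = ((3/2)m+15/2)(2m^3-2m^2+14m-152) + (-141m^2-141m+2820)
  2m^3-2m^2+14m-152 = (-(2/141)m+4/141)(-141m^2-141m+2820) + (58m-232)
  -141m^2-141m+2820 = (-(141/58)m-705/58)(58m-232) + (0)
Last nonzero remainder: 58m-232. Dividing through by 58 gives the monic gcd m-4.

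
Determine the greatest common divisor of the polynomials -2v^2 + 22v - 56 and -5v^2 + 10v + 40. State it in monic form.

v - 4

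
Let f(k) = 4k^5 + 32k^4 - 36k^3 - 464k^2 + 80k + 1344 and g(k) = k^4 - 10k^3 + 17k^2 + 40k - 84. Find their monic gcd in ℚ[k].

Apply the Euclidean algorithm:
  4k^5 + 32k^4 - 36k^3 - 464k^2 + 80k + 1344 = (4k + 72)(k^4 - 10k^3 + 17k^2 + 40k - 84) + (616k^3 - 1848k^2 - 2464k + 7392)
  k^4 - 10k^3 + 17k^2 + 40k - 84 = ((1/616)k - 1/88)(616k^3 - 1848k^2 - 2464k + 7392) + (0)
Last nonzero remainder: 616k^3 - 1848k^2 - 2464k + 7392. Dividing through by 616 gives the monic gcd k^3 - 3k^2 - 4k + 12.

k^3 - 3k^2 - 4k + 12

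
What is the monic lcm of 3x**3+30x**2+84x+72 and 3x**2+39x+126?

x**4+17x**3+98x**2+220x+168

Euclidean algorithm in ℚ[x]:
  3x**3+30x**2+84x+72 = (x-3)(3x**2+39x+126) + (75x+450)
  3x**2+39x+126 = ((1/25)x+7/25)(75x+450) + (0)
Last nonzero remainder: 75x+450. Dividing through by 75 gives the monic gcd x+6.
Then lcm(f, g) = f·g / gcd(f, g); expanding and making the result monic gives the answer.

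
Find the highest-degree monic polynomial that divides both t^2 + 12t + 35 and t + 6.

1

By polynomial division,
  t^2 + 12t + 35 = (t + 6)(t + 6) + (−1)
  t + 6 = (−t − 6)(−1) + (0)
The last nonzero remainder is the constant −1, so the polynomials are coprime and gcd = 1.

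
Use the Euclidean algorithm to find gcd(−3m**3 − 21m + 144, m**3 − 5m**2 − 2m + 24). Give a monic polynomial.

Apply the Euclidean algorithm:
  −3m**3 − 21m + 144 = (−3)(m**3 − 5m**2 − 2m + 24) + (−15m**2 − 27m + 216)
  m**3 − 5m**2 − 2m + 24 = (−(1/15)m + 34/75)(−15m**2 − 27m + 216) + ((616/25)m − 1848/25)
  −15m**2 − 27m + 216 = (−(375/616)m − 225/77)((616/25)m − 1848/25) + (0)
Last nonzero remainder: (616/25)m − 1848/25. Dividing through by 616/25 gives the monic gcd m − 3.

m − 3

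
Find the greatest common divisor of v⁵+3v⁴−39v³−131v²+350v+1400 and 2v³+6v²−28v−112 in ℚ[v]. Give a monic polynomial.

Euclidean algorithm in ℚ[v]:
  v⁵+3v⁴−39v³−131v²+350v+1400 = ((1/2)v²−25/2)(2v³+6v²−28v−112) + (0)
Last nonzero remainder: 2v³+6v²−28v−112. Dividing through by 2 gives the monic gcd v³+3v²−14v−56.

v³+3v²−14v−56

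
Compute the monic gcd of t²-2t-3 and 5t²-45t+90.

t-3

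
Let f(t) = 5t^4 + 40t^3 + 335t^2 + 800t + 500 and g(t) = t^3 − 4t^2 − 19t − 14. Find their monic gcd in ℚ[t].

t^2 + 3t + 2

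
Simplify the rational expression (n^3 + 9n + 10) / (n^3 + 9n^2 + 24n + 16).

(n^2 - n + 10)/(n^2 + 8n + 16)

Apply the Euclidean algorithm:
  n^3 + 9n + 10 = (n^3 + 9n^2 + 24n + 16) + (-9n^2 - 15n - 6)
  n^3 + 9n^2 + 24n + 16 = (-(1/9)n - 22/27)(-9n^2 - 15n - 6) + ((100/9)n + 100/9)
  -9n^2 - 15n - 6 = (-(81/100)n - 27/50)((100/9)n + 100/9) + (0)
Last nonzero remainder: (100/9)n + 100/9. Dividing through by 100/9 gives the monic gcd n + 1.
Cancel n + 1 from numerator and denominator to get the reduced form.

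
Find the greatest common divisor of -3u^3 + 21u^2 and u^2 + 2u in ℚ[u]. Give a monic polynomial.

Apply the Euclidean algorithm:
  -3u^3 + 21u^2 = (-3u + 27)(u^2 + 2u) + (-54u)
  u^2 + 2u = (-(1/54)u - 1/27)(-54u) + (0)
Last nonzero remainder: -54u. Dividing through by -54 gives the monic gcd u.

u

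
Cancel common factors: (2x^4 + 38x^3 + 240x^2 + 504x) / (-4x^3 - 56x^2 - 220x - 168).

(-x^2 - 6x)/(2x + 2)

By polynomial division,
  2x^4 + 38x^3 + 240x^2 + 504x = (-(1/2)x - 5/2)(-4x^3 - 56x^2 - 220x - 168) + (-10x^2 - 130x - 420)
  -4x^3 - 56x^2 - 220x - 168 = ((2/5)x + 2/5)(-10x^2 - 130x - 420) + (0)
Last nonzero remainder: -10x^2 - 130x - 420. Dividing through by -10 gives the monic gcd x^2 + 13x + 42.
Cancel x^2 + 13x + 42 from numerator and denominator to get the reduced form.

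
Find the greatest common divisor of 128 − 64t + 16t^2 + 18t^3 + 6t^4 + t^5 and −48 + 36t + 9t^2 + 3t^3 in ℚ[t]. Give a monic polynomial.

16 + 4t + t^2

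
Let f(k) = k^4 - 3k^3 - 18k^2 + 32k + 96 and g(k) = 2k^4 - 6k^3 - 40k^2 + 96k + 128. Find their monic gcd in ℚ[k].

Apply the Euclidean algorithm:
  k^4 - 3k^3 - 18k^2 + 32k + 96 = (1/2)(2k^4 - 6k^3 - 40k^2 + 96k + 128) + (2k^2 - 16k + 32)
  2k^4 - 6k^3 - 40k^2 + 96k + 128 = (k^2 + 5k + 4)(2k^2 - 16k + 32) + (0)
Last nonzero remainder: 2k^2 - 16k + 32. Dividing through by 2 gives the monic gcd k^2 - 8k + 16.

k^2 - 8k + 16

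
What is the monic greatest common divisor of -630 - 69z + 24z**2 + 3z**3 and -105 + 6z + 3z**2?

-35 + 2z + z**2

By polynomial division,
  3z**3 + 24z**2 - 69z - 630 = (z + 6)(3z**2 + 6z - 105) + (0)
Last nonzero remainder: 3z**2 + 6z - 105. Dividing through by 3 gives the monic gcd z**2 + 2z - 35.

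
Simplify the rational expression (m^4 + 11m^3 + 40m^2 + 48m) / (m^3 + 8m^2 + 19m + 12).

(m^2 + 4m)/(m + 1)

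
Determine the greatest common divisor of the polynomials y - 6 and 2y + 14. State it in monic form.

By polynomial division,
  y - 6 = (1/2)(2y + 14) + (-13)
  2y + 14 = (-(2/13)y - 14/13)(-13) + (0)
The last nonzero remainder is the constant -13, so the polynomials are coprime and gcd = 1.

1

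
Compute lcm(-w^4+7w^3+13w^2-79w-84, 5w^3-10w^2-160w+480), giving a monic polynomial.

Repeated division with remainder:
  -w^4+7w^3+13w^2-79w-84 = (-(1/5)w+1)(5w^3-10w^2-160w+480) + (-9w^2+177w-564)
  5w^3-10w^2-160w+480 = (-(5/9)w-265/27)(-9w^2+177w-564) + ((11375/9)w-45500/9)
  -9w^2+177w-564 = (-(81/11375)w+1269/11375)((11375/9)w-45500/9) + (0)
Last nonzero remainder: (11375/9)w-45500/9. Dividing through by 11375/9 gives the monic gcd w-4.
Then lcm(f, g) = f·g / gcd(f, g); expanding and making the result monic gives the answer.

w^6-5w^5-51w^4+221w^3+554w^2-1728w-2016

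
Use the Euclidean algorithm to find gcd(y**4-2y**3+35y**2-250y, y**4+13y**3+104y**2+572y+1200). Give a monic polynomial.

Repeated division with remainder:
  y**4-2y**3+35y**2-250y = (y**4+13y**3+104y**2+572y+1200) + (-15y**3-69y**2-822y-1200)
  y**4+13y**3+104y**2+572y+1200 = (-(1/15)y-14/25)(-15y**3-69y**2-822y-1200) + ((264/25)y**2+(792/25)y+528)
  -15y**3-69y**2-822y-1200 = (-(125/88)y-25/11)((264/25)y**2+(792/25)y+528) + (0)
Last nonzero remainder: (264/25)y**2+(792/25)y+528. Dividing through by 264/25 gives the monic gcd y**2+3y+50.

y**2+3y+50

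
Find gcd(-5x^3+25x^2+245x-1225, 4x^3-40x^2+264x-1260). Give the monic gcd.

x-7

Apply the Euclidean algorithm:
  -5x^3+25x^2+245x-1225 = (-5/4)(4x^3-40x^2+264x-1260) + (-25x^2+575x-2800)
  4x^3-40x^2+264x-1260 = (-(4/25)x-52/25)(-25x^2+575x-2800) + (1012x-7084)
  -25x^2+575x-2800 = (-(25/1012)x+100/253)(1012x-7084) + (0)
Last nonzero remainder: 1012x-7084. Dividing through by 1012 gives the monic gcd x-7.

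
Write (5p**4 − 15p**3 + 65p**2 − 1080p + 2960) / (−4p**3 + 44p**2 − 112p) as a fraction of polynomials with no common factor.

(−5p**3 − 5p**2 − 85p + 740)/(4p**2 − 28p)

By polynomial division,
  5p**4 − 15p**3 + 65p**2 − 1080p + 2960 = (−(5/4)p − 10)(−4p**3 + 44p**2 − 112p) + (365p**2 − 2200p + 2960)
  −4p**3 + 44p**2 − 112p = (−(4/365)p + 1452/26645)(365p**2 − 2200p + 2960) + ((214896/5329)p − 859584/5329)
  365p**2 − 2200p + 2960 = ((1945085/214896)p − 26645/1452)((214896/5329)p − 859584/5329) + (0)
Last nonzero remainder: (214896/5329)p − 859584/5329. Dividing through by 214896/5329 gives the monic gcd p − 4.
Cancel p − 4 from numerator and denominator to get the reduced form.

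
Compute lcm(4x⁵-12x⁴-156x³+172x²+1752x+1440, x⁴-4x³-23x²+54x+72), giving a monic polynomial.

Euclidean algorithm in ℚ[x]:
  4x⁵-12x⁴-156x³+172x²+1752x+1440 = (4x+4)(x⁴-4x³-23x²+54x+72) + (-48x³+48x²+1248x+1152)
  x⁴-4x³-23x²+54x+72 = (-(1/48)x+1/16)(-48x³+48x²+1248x+1152) + (0)
Last nonzero remainder: -48x³+48x²+1248x+1152. Dividing through by -48 gives the monic gcd x³-x²-26x-24.
Then lcm(f, g) = f·g / gcd(f, g); expanding and making the result monic gives the answer.

x⁶-6x⁵-30x⁴+160x³+309x²-954x-1080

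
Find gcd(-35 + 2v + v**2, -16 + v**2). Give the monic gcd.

1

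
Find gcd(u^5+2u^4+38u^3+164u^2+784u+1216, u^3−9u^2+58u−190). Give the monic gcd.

u^2−4u+38

By polynomial division,
  u^5+2u^4+38u^3+164u^2+784u+1216 = (u^2+11u+79)(u^3−9u^2+58u−190) + (427u^2−1708u+16226)
  u^3−9u^2+58u−190 = ((1/427)u−5/427)(427u^2−1708u+16226) + (0)
Last nonzero remainder: 427u^2−1708u+16226. Dividing through by 427 gives the monic gcd u^2−4u+38.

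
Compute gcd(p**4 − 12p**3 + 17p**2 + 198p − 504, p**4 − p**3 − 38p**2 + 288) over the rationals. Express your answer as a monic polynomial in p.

p**3 − 5p**2 − 18p + 72

Apply the Euclidean algorithm:
  p**4 − 12p**3 + 17p**2 + 198p − 504 = (p**4 − p**3 − 38p**2 + 288) + (−11p**3 + 55p**2 + 198p − 792)
  p**4 − p**3 − 38p**2 + 288 = (−(1/11)p − 4/11)(−11p**3 + 55p**2 + 198p − 792) + (0)
Last nonzero remainder: −11p**3 + 55p**2 + 198p − 792. Dividing through by −11 gives the monic gcd p**3 − 5p**2 − 18p + 72.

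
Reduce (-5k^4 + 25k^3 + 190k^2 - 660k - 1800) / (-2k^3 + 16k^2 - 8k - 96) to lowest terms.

(5k^2 - 5k - 150)/(2k - 8)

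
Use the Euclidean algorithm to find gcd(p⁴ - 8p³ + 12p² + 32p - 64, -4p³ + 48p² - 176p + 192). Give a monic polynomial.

p² - 6p + 8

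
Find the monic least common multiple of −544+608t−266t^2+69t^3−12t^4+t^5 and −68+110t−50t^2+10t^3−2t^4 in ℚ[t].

544−1152t+874t^2−335t^3+81t^4−13t^5+t^6

Repeated division with remainder:
  t^5−12t^4+69t^3−266t^2+608t−544 = (−(1/2)t+7/2)(−2t^4+10t^3−50t^2+110t−68) + (9t^3−36t^2+189t−306)
  −2t^4+10t^3−50t^2+110t−68 = (−(2/9)t+2/9)(9t^3−36t^2+189t−306) + (0)
Last nonzero remainder: 9t^3−36t^2+189t−306. Dividing through by 9 gives the monic gcd t^3−4t^2+21t−34.
Then lcm(f, g) = f·g / gcd(f, g); expanding and making the result monic gives the answer.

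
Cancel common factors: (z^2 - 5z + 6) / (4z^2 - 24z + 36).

By polynomial division,
  z^2 - 5z + 6 = (1/4)(4z^2 - 24z + 36) + (z - 3)
  4z^2 - 24z + 36 = (4z - 12)(z - 3) + (0)
The last nonzero remainder z - 3 is already monic.
Cancel z - 3 from numerator and denominator to get the reduced form.

(z - 2)/(4z - 12)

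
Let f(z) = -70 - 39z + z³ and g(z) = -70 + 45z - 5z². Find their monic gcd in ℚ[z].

-7 + z

Euclidean algorithm in ℚ[z]:
  z³ - 39z - 70 = (-(1/5)z - 9/5)(-5z² + 45z - 70) + (28z - 196)
  -5z² + 45z - 70 = (-(5/28)z + 5/14)(28z - 196) + (0)
Last nonzero remainder: 28z - 196. Dividing through by 28 gives the monic gcd z - 7.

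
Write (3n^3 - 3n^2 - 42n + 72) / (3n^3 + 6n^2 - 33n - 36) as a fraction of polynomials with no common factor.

(n - 2)/(n + 1)

Repeated division with remainder:
  3n^3 - 3n^2 - 42n + 72 = (3n^3 + 6n^2 - 33n - 36) + (-9n^2 - 9n + 108)
  3n^3 + 6n^2 - 33n - 36 = (-(1/3)n - 1/3)(-9n^2 - 9n + 108) + (0)
Last nonzero remainder: -9n^2 - 9n + 108. Dividing through by -9 gives the monic gcd n^2 + n - 12.
Cancel n^2 + n - 12 from numerator and denominator to get the reduced form.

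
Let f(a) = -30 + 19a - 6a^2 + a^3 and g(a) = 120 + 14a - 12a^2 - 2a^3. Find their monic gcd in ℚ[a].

Apply the Euclidean algorithm:
  a^3 - 6a^2 + 19a - 30 = (-1/2)(-2a^3 - 12a^2 + 14a + 120) + (-12a^2 + 26a + 30)
  -2a^3 - 12a^2 + 14a + 120 = ((1/6)a + 49/36)(-12a^2 + 26a + 30) + (-(475/18)a + 475/6)
  -12a^2 + 26a + 30 = ((216/475)a + 36/95)(-(475/18)a + 475/6) + (0)
Last nonzero remainder: -(475/18)a + 475/6. Dividing through by -475/18 gives the monic gcd a - 3.

-3 + a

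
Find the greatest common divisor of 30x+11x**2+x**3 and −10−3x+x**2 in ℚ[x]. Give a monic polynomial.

1

Apply the Euclidean algorithm:
  x**3+11x**2+30x = (x+14)(x**2−3x−10) + (82x+140)
  x**2−3x−10 = ((1/82)x−193/3362)(82x+140) + (−3300/1681)
  82x+140 = (−(68921/1650)x−11767/165)(−3300/1681) + (0)
The last nonzero remainder is the constant −3300/1681, so the polynomials are coprime and gcd = 1.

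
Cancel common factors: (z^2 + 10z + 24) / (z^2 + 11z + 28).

(z + 6)/(z + 7)

Euclidean algorithm in ℚ[z]:
  z^2 + 10z + 24 = (z^2 + 11z + 28) + (−z − 4)
  z^2 + 11z + 28 = (−z − 7)(−z − 4) + (0)
Last nonzero remainder: −z − 4. Dividing through by −1 gives the monic gcd z + 4.
Cancel z + 4 from numerator and denominator to get the reduced form.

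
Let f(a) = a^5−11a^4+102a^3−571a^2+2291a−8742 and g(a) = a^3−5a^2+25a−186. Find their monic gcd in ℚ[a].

a^3−5a^2+25a−186

Euclidean algorithm in ℚ[a]:
  a^5−11a^4+102a^3−571a^2+2291a−8742 = (a^2−6a+47)(a^3−5a^2+25a−186) + (0)
The last nonzero remainder a^3−5a^2+25a−186 is already monic.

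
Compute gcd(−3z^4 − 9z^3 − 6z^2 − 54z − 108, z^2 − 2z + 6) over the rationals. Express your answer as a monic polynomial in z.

By polynomial division,
  −3z^4 − 9z^3 − 6z^2 − 54z − 108 = (−3z^2 − 15z − 18)(z^2 − 2z + 6) + (0)
The last nonzero remainder z^2 − 2z + 6 is already monic.

z^2 − 2z + 6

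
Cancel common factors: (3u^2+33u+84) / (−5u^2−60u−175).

(−3u−12)/(5u+25)

Repeated division with remainder:
  3u^2+33u+84 = (−3/5)(−5u^2−60u−175) + (−3u−21)
  −5u^2−60u−175 = ((5/3)u+25/3)(−3u−21) + (0)
Last nonzero remainder: −3u−21. Dividing through by −3 gives the monic gcd u+7.
Cancel u+7 from numerator and denominator to get the reduced form.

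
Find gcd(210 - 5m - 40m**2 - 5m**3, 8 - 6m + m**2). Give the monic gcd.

Repeated division with remainder:
  -5m**3 - 40m**2 - 5m + 210 = (-5m - 70)(m**2 - 6m + 8) + (-385m + 770)
  m**2 - 6m + 8 = (-(1/385)m + 4/385)(-385m + 770) + (0)
Last nonzero remainder: -385m + 770. Dividing through by -385 gives the monic gcd m - 2.

-2 + m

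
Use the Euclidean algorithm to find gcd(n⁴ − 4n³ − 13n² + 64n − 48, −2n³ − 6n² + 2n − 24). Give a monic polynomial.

n + 4

By polynomial division,
  n⁴ − 4n³ − 13n² + 64n − 48 = (−(1/2)n + 7/2)(−2n³ − 6n² + 2n − 24) + (9n² + 45n + 36)
  −2n³ − 6n² + 2n − 24 = (−(2/9)n + 4/9)(9n² + 45n + 36) + (−10n − 40)
  9n² + 45n + 36 = (−(9/10)n − 9/10)(−10n − 40) + (0)
Last nonzero remainder: −10n − 40. Dividing through by −10 gives the monic gcd n + 4.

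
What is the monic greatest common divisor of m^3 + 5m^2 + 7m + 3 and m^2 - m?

1

Apply the Euclidean algorithm:
  m^3 + 5m^2 + 7m + 3 = (m + 6)(m^2 - m) + (13m + 3)
  m^2 - m = ((1/13)m - 16/169)(13m + 3) + (48/169)
  13m + 3 = ((2197/48)m + 169/16)(48/169) + (0)
The last nonzero remainder is the constant 48/169, so the polynomials are coprime and gcd = 1.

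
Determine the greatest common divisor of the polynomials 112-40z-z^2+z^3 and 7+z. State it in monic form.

7+z

Apply the Euclidean algorithm:
  z^3-z^2-40z+112 = (z^2-8z+16)(z+7) + (0)
The last nonzero remainder z+7 is already monic.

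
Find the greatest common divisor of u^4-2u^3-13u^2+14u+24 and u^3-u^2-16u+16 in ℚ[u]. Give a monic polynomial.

u-4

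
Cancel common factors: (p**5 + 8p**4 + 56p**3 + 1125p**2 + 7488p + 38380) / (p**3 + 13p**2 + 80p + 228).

By polynomial division,
  p**5 + 8p**4 + 56p**3 + 1125p**2 + 7488p + 38380 = (p**2 - 5p + 41)(p**3 + 13p**2 + 80p + 228) + (764p**2 + 5348p + 29032)
  p**3 + 13p**2 + 80p + 228 = ((1/764)p + 3/382)(764p**2 + 5348p + 29032) + (0)
Last nonzero remainder: 764p**2 + 5348p + 29032. Dividing through by 764 gives the monic gcd p**2 + 7p + 38.
Cancel p**2 + 7p + 38 from numerator and denominator to get the reduced form.

(p**3 + p**2 + 11p + 1010)/(p + 6)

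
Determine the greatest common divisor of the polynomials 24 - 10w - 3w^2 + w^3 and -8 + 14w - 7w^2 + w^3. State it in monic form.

Repeated division with remainder:
  w^3 - 3w^2 - 10w + 24 = (w^3 - 7w^2 + 14w - 8) + (4w^2 - 24w + 32)
  w^3 - 7w^2 + 14w - 8 = ((1/4)w - 1/4)(4w^2 - 24w + 32) + (0)
Last nonzero remainder: 4w^2 - 24w + 32. Dividing through by 4 gives the monic gcd w^2 - 6w + 8.

8 - 6w + w^2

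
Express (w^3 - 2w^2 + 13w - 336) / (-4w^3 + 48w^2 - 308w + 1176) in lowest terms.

(-w^2 - 5w - 48)/(4w^2 - 20w + 168)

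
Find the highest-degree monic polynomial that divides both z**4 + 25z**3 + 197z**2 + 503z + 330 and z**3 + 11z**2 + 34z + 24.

z + 1

Apply the Euclidean algorithm:
  z**4 + 25z**3 + 197z**2 + 503z + 330 = (z + 14)(z**3 + 11z**2 + 34z + 24) + (9z**2 + 3z - 6)
  z**3 + 11z**2 + 34z + 24 = ((1/9)z + 32/27)(9z**2 + 3z - 6) + ((280/9)z + 280/9)
  9z**2 + 3z - 6 = ((81/280)z - 27/140)((280/9)z + 280/9) + (0)
Last nonzero remainder: (280/9)z + 280/9. Dividing through by 280/9 gives the monic gcd z + 1.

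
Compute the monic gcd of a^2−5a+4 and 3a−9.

1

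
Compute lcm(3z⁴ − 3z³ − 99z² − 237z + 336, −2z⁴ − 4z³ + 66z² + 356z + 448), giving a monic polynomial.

Apply the Euclidean algorithm:
  3z⁴ − 3z³ − 99z² − 237z + 336 = (−3/2)(−2z⁴ − 4z³ + 66z² + 356z + 448) + (−9z³ + 297z + 1008)
  −2z⁴ − 4z³ + 66z² + 356z + 448 = ((2/9)z + 4/9)(−9z³ + 297z + 1008) + (0)
Last nonzero remainder: −9z³ + 297z + 1008. Dividing through by −9 gives the monic gcd z³ − 33z − 112.
Then lcm(f, g) = f·g / gcd(f, g); expanding and making the result monic gives the answer.

z⁵ + z⁴ − 35z³ − 145z² − 46z + 224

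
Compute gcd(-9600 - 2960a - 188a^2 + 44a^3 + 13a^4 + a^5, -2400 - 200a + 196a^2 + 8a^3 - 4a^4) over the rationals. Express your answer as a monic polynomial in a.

-30 - a + a^2

Apply the Euclidean algorithm:
  a^5 + 13a^4 + 44a^3 - 188a^2 - 2960a - 9600 = (-(1/4)a - 15/4)(-4a^4 + 8a^3 + 196a^2 - 200a - 2400) + (123a^3 + 497a^2 - 4310a - 18600)
  -4a^4 + 8a^3 + 196a^2 - 200a - 2400 = (-(4/123)a + 2972/15129)(123a^3 + 497a^2 - 4310a - 18600) + (-(632320/15129)a^2 + (632320/15129)a + 6323200/5043)
  123a^3 + 497a^2 - 4310a - 18600 = (-(1860867/632320)a - 468999/31616)(-(632320/15129)a^2 + (632320/15129)a + 6323200/5043) + (0)
Last nonzero remainder: -(632320/15129)a^2 + (632320/15129)a + 6323200/5043. Dividing through by -632320/15129 gives the monic gcd a^2 - a - 30.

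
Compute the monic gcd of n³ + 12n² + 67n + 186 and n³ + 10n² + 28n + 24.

n + 6

Euclidean algorithm in ℚ[n]:
  n³ + 12n² + 67n + 186 = (n³ + 10n² + 28n + 24) + (2n² + 39n + 162)
  n³ + 10n² + 28n + 24 = ((1/2)n - 19/4)(2n² + 39n + 162) + ((529/4)n + 1587/2)
  2n² + 39n + 162 = ((8/529)n + 108/529)((529/4)n + 1587/2) + (0)
Last nonzero remainder: (529/4)n + 1587/2. Dividing through by 529/4 gives the monic gcd n + 6.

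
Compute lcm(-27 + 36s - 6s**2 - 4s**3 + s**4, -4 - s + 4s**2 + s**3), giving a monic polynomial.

Apply the Euclidean algorithm:
  s**4 - 4s**3 - 6s**2 + 36s - 27 = (s - 8)(s**3 + 4s**2 - s - 4) + (27s**2 + 32s - 59)
  s**3 + 4s**2 - s - 4 = ((1/27)s + 76/729)(27s**2 + 32s - 59) + (-(1568/729)s + 1568/729)
  27s**2 + 32s - 59 = (-(19683/1568)s - 43011/1568)(-(1568/729)s + 1568/729) + (0)
Last nonzero remainder: -(1568/729)s + 1568/729. Dividing through by -1568/729 gives the monic gcd s - 1.
Then lcm(f, g) = f·g / gcd(f, g); expanding and making the result monic gives the answer.

-108 + 9s + 129s**2 - 10s**3 - 22s**4 + s**5 + s**6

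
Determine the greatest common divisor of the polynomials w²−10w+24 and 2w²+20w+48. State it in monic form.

1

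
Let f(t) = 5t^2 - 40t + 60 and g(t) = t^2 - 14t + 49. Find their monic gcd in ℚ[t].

1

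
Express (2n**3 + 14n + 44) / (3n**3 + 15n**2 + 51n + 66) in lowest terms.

(2n**2 - 4n + 22)/(3n**2 + 9n + 33)

By polynomial division,
  2n**3 + 14n + 44 = (2/3)(3n**3 + 15n**2 + 51n + 66) + (-10n**2 - 20n)
  3n**3 + 15n**2 + 51n + 66 = (-(3/10)n - 9/10)(-10n**2 - 20n) + (33n + 66)
  -10n**2 - 20n = (-(10/33)n)(33n + 66) + (0)
Last nonzero remainder: 33n + 66. Dividing through by 33 gives the monic gcd n + 2.
Cancel n + 2 from numerator and denominator to get the reduced form.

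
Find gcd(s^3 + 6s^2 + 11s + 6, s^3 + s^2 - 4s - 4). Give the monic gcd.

s^2 + 3s + 2

By polynomial division,
  s^3 + 6s^2 + 11s + 6 = (s^3 + s^2 - 4s - 4) + (5s^2 + 15s + 10)
  s^3 + s^2 - 4s - 4 = ((1/5)s - 2/5)(5s^2 + 15s + 10) + (0)
Last nonzero remainder: 5s^2 + 15s + 10. Dividing through by 5 gives the monic gcd s^2 + 3s + 2.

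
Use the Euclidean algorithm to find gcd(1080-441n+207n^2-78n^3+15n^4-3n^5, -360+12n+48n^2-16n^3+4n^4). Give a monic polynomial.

-45+24n-6n^2+n^3

Apply the Euclidean algorithm:
  -3n^5+15n^4-78n^3+207n^2-441n+1080 = (-(3/4)n+3/4)(4n^4-16n^3+48n^2+12n-360) + (-30n^3+180n^2-720n+1350)
  4n^4-16n^3+48n^2+12n-360 = (-(2/15)n-4/15)(-30n^3+180n^2-720n+1350) + (0)
Last nonzero remainder: -30n^3+180n^2-720n+1350. Dividing through by -30 gives the monic gcd n^3-6n^2+24n-45.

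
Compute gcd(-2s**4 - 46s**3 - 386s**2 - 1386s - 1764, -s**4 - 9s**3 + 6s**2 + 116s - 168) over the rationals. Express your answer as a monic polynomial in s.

s**2 + 13s + 42

Euclidean algorithm in ℚ[s]:
  -2s**4 - 46s**3 - 386s**2 - 1386s - 1764 = (2)(-s**4 - 9s**3 + 6s**2 + 116s - 168) + (-28s**3 - 398s**2 - 1618s - 1428)
  -s**4 - 9s**3 + 6s**2 + 116s - 168 = ((1/28)s - 73/392)(-28s**3 - 398s**2 - 1618s - 1428) + (-(2025/196)s**2 - (26325/196)s - 6075/14)
  -28s**3 - 398s**2 - 1618s - 1428 = ((5488/2025)s + 6664/2025)(-(2025/196)s**2 - (26325/196)s - 6075/14) + (0)
Last nonzero remainder: -(2025/196)s**2 - (26325/196)s - 6075/14. Dividing through by -2025/196 gives the monic gcd s**2 + 13s + 42.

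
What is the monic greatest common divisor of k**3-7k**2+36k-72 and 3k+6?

By polynomial division,
  k**3-7k**2+36k-72 = ((1/3)k**2-3k+18)(3k+6) + (-180)
  3k+6 = (-(1/60)k-1/30)(-180) + (0)
The last nonzero remainder is the constant -180, so the polynomials are coprime and gcd = 1.

1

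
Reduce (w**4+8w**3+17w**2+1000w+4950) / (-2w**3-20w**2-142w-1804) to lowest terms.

(-w**3+3w**2-50w-450)/(2w**2-2w+164)

Repeated division with remainder:
  w**4+8w**3+17w**2+1000w+4950 = (-(1/2)w+1)(-2w**3-20w**2-142w-1804) + (-34w**2+240w+6754)
  -2w**3-20w**2-142w-1804 = ((1/17)w+290/289)(-34w**2+240w+6754) + (-(225456/289)w-2480016/289)
  -34w**2+240w+6754 = ((4913/112728)w-88723/112728)(-(225456/289)w-2480016/289) + (0)
Last nonzero remainder: -(225456/289)w-2480016/289. Dividing through by -225456/289 gives the monic gcd w+11.
Cancel w+11 from numerator and denominator to get the reduced form.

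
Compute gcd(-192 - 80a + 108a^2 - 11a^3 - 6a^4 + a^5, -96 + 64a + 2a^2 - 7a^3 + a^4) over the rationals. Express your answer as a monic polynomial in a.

16 - 8a + a^2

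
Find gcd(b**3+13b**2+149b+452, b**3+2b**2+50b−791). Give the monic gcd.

Repeated division with remainder:
  b**3+13b**2+149b+452 = (b**3+2b**2+50b−791) + (11b**2+99b+1243)
  b**3+2b**2+50b−791 = ((1/11)b−7/11)(11b**2+99b+1243) + (0)
Last nonzero remainder: 11b**2+99b+1243. Dividing through by 11 gives the monic gcd b**2+9b+113.

b**2+9b+113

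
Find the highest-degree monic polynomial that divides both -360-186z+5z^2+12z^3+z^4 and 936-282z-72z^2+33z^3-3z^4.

Apply the Euclidean algorithm:
  z^4+12z^3+5z^2-186z-360 = (-1/3)(-3z^4+33z^3-72z^2-282z+936) + (23z^3-19z^2-280z-48)
  -3z^4+33z^3-72z^2-282z+936 = (-(3/23)z+702/529)(23z^3-19z^2-280z-48) + (-(44070/529)z^2+(44070/529)z+528840/529)
  23z^3-19z^2-280z-48 = (-(12167/44070)z-1058/22035)(-(44070/529)z^2+(44070/529)z+528840/529) + (0)
Last nonzero remainder: -(44070/529)z^2+(44070/529)z+528840/529. Dividing through by -44070/529 gives the monic gcd z^2-z-12.

-12-z+z^2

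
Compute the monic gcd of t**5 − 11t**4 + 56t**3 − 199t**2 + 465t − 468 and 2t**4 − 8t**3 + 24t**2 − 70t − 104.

t**3 − 5t**2 + 17t − 52

Apply the Euclidean algorithm:
  t**5 − 11t**4 + 56t**3 − 199t**2 + 465t − 468 = ((1/2)t − 7/2)(2t**4 − 8t**3 + 24t**2 − 70t − 104) + (16t**3 − 80t**2 + 272t − 832)
  2t**4 − 8t**3 + 24t**2 − 70t − 104 = ((1/8)t + 1/8)(16t**3 − 80t**2 + 272t − 832) + (0)
Last nonzero remainder: 16t**3 − 80t**2 + 272t − 832. Dividing through by 16 gives the monic gcd t**3 − 5t**2 + 17t − 52.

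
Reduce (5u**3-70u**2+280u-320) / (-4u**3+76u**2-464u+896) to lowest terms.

Repeated division with remainder:
  5u**3-70u**2+280u-320 = (-5/4)(-4u**3+76u**2-464u+896) + (25u**2-300u+800)
  -4u**3+76u**2-464u+896 = (-(4/25)u+28/25)(25u**2-300u+800) + (0)
Last nonzero remainder: 25u**2-300u+800. Dividing through by 25 gives the monic gcd u**2-12u+32.
Cancel u**2-12u+32 from numerator and denominator to get the reduced form.

(-5u+10)/(4u-28)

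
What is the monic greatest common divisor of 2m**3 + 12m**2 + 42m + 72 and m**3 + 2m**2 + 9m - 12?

m**2 + 3m + 12

Repeated division with remainder:
  2m**3 + 12m**2 + 42m + 72 = (2)(m**3 + 2m**2 + 9m - 12) + (8m**2 + 24m + 96)
  m**3 + 2m**2 + 9m - 12 = ((1/8)m - 1/8)(8m**2 + 24m + 96) + (0)
Last nonzero remainder: 8m**2 + 24m + 96. Dividing through by 8 gives the monic gcd m**2 + 3m + 12.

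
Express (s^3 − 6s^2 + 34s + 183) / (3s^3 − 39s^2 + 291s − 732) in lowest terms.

By polynomial division,
  s^3 − 6s^2 + 34s + 183 = (1/3)(3s^3 − 39s^2 + 291s − 732) + (7s^2 − 63s + 427)
  3s^3 − 39s^2 + 291s − 732 = ((3/7)s − 12/7)(7s^2 − 63s + 427) + (0)
Last nonzero remainder: 7s^2 − 63s + 427. Dividing through by 7 gives the monic gcd s^2 − 9s + 61.
Cancel s^2 − 9s + 61 from numerator and denominator to get the reduced form.

(s + 3)/(3s − 12)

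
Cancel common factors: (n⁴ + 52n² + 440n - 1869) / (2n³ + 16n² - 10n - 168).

By polynomial division,
  n⁴ + 52n² + 440n - 1869 = ((1/2)n - 4)(2n³ + 16n² - 10n - 168) + (121n² + 484n - 2541)
  2n³ + 16n² - 10n - 168 = ((2/121)n + 8/121)(121n² + 484n - 2541) + (0)
Last nonzero remainder: 121n² + 484n - 2541. Dividing through by 121 gives the monic gcd n² + 4n - 21.
Cancel n² + 4n - 21 from numerator and denominator to get the reduced form.

(n² - 4n + 89)/(2n + 8)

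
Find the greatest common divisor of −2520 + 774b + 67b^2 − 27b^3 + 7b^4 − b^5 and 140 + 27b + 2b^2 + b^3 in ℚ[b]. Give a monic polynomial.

140 + 27b + 2b^2 + b^3

Apply the Euclidean algorithm:
  −b^5 + 7b^4 − 27b^3 + 67b^2 + 774b − 2520 = (−b^2 + 9b − 18)(b^3 + 2b^2 + 27b + 140) + (0)
The last nonzero remainder b^3 + 2b^2 + 27b + 140 is already monic.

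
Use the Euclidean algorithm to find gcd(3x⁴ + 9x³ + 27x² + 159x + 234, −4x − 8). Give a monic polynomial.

Repeated division with remainder:
  3x⁴ + 9x³ + 27x² + 159x + 234 = (−(3/4)x³ − (3/4)x² − (21/4)x − 117/4)(−4x − 8) + (0)
Last nonzero remainder: −4x − 8. Dividing through by −4 gives the monic gcd x + 2.

x + 2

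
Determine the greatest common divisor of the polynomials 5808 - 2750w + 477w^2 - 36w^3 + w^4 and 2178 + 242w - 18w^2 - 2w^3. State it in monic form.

Euclidean algorithm in ℚ[w]:
  w^4 - 36w^3 + 477w^2 - 2750w + 5808 = (-(1/2)w + 45/2)(-2w^3 - 18w^2 + 242w + 2178) + (1003w^2 - 7106w - 43197)
  -2w^3 - 18w^2 + 242w + 2178 = (-(2/1003)w - 1898/59177)(1003w^2 - 7106w - 43197) + (-(250800/3481)w + 2758800/3481)
  1003w^2 - 7106w - 43197 = (-(3491443/250800)w - 414239/7600)(-(250800/3481)w + 2758800/3481) + (0)
Last nonzero remainder: -(250800/3481)w + 2758800/3481. Dividing through by -250800/3481 gives the monic gcd w - 11.

-11 + w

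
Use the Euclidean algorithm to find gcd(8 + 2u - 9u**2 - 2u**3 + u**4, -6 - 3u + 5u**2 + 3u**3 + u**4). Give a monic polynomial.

-1 + u**2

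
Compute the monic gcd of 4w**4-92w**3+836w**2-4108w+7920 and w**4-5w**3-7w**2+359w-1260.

w**3-12w**2+77w-180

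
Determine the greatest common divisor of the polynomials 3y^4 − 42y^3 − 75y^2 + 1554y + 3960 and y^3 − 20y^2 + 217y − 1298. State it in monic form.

y − 11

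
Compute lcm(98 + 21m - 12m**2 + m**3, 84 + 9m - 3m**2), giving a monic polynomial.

Repeated division with remainder:
  m**3 - 12m**2 + 21m + 98 = (-(1/3)m + 3)(-3m**2 + 9m + 84) + (22m - 154)
  -3m**2 + 9m + 84 = (-(3/22)m - 6/11)(22m - 154) + (0)
Last nonzero remainder: 22m - 154. Dividing through by 22 gives the monic gcd m - 7.
Then lcm(f, g) = f·g / gcd(f, g); expanding and making the result monic gives the answer.

392 + 182m - 27m**2 - 8m**3 + m**4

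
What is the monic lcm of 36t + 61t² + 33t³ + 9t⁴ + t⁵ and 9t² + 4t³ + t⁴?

Apply the Euclidean algorithm:
  t⁵ + 9t⁴ + 33t³ + 61t² + 36t = (t + 5)(t⁴ + 4t³ + 9t²) + (4t³ + 16t² + 36t)
  t⁴ + 4t³ + 9t² = ((1/4)t)(4t³ + 16t² + 36t) + (0)
Last nonzero remainder: 4t³ + 16t² + 36t. Dividing through by 4 gives the monic gcd t³ + 4t² + 9t.
Then lcm(f, g) = f·g / gcd(f, g); expanding and making the result monic gives the answer.

36t² + 61t³ + 33t⁴ + 9t⁵ + t⁶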